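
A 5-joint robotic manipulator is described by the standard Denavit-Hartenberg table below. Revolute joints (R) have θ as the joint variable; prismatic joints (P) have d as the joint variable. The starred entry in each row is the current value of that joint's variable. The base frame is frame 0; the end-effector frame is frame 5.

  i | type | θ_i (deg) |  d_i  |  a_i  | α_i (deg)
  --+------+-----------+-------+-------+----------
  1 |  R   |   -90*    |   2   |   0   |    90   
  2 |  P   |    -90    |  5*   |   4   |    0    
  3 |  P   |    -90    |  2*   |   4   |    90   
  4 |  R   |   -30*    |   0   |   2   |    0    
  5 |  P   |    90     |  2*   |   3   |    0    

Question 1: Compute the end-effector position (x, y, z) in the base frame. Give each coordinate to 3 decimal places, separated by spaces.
after link 1: o_1 = (0.0000, 0.0000, 2.0000)
after link 2: o_2 = (-5.0000, -0.0000, -2.0000)
after link 3: o_3 = (-7.0000, 4.0000, -2.0000)
after link 4: o_4 = (-6.0000, 5.7321, -2.0000)
after link 5: o_5 = (-8.5981, 7.2321, -0.0000)

-8.598 7.232 -0.000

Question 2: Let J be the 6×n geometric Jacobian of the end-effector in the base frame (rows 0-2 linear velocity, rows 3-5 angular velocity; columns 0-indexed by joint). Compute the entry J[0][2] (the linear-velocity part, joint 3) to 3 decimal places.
prismatic axis z_2 = (-1.0000,-0.0000,0.0000)
J_v[:, 2] = z_2; J_ω[:, 2] = (0,0,0)
entry J[0][2] = -1.0000

-1.000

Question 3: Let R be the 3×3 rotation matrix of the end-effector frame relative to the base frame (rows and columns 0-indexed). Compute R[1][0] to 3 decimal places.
0.500

End-effector x-axis (col 0 of R) = (-0.8660,0.5000,-0.0000)
R[1][0] = 0.5000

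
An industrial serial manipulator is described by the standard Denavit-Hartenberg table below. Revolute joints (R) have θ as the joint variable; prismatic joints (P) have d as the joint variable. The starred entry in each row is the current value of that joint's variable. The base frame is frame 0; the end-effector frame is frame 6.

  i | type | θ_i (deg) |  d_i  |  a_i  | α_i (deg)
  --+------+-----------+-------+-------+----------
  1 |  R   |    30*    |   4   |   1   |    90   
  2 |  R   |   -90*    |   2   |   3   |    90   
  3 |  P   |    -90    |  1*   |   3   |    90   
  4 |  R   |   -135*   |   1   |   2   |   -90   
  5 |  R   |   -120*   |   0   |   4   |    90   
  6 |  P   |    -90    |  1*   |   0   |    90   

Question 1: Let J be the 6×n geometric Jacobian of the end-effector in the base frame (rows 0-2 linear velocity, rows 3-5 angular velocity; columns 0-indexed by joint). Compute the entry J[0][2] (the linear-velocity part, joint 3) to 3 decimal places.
prismatic axis z_2 = (-0.8660,-0.5000,-0.0000)
J_v[:, 2] = z_2; J_ω[:, 2] = (0,0,0)
entry J[0][2] = -0.8660

-0.866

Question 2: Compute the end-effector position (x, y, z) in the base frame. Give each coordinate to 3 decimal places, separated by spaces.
-1.337 1.090 4.964

after link 1: o_1 = (0.8660, 0.5000, 4.0000)
after link 2: o_2 = (1.8660, -1.2321, 1.0000)
after link 3: o_3 = (-0.5000, 0.8660, 1.0000)
after link 4: o_4 = (1.4319, 0.3484, 2.0000)
after link 5: o_5 = (-0.5000, 0.8660, 5.4641)
after link 6: o_6 = (-1.3365, 1.0902, 4.9641)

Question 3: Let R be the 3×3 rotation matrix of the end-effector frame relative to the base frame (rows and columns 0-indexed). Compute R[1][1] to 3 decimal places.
End-effector y-axis (col 1 of R) = (-0.8365,0.2241,-0.5000)
R[1][1] = 0.2241

0.224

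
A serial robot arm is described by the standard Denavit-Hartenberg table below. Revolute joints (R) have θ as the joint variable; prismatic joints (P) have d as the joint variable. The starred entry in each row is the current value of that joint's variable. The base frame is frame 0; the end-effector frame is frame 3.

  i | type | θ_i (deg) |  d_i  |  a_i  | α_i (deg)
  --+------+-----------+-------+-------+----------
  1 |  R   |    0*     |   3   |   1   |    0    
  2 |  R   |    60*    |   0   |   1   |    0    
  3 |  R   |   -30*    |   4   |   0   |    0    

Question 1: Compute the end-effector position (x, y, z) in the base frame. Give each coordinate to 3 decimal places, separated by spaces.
1.500 0.866 7.000

after link 1: o_1 = (1.0000, 0.0000, 3.0000)
after link 2: o_2 = (1.5000, 0.8660, 3.0000)
after link 3: o_3 = (1.5000, 0.8660, 7.0000)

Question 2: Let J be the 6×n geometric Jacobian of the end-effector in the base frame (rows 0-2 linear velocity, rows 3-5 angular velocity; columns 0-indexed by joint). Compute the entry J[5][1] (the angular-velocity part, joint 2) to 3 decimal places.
1.000

axis z_1 = (0.0000,0.0000,1.0000); lever o_n−o_1 = (0.5000,0.8660,4.0000)
cross product → J_v[:, 1] = (-0.8660,0.5000,0.0000)
J_ω[:, 1] = z_1
entry J[5][1] = 1.0000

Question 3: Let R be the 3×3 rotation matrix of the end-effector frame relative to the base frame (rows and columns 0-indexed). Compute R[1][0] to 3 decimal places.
End-effector x-axis (col 0 of R) = (0.8660,0.5000,0.0000)
R[1][0] = 0.5000

0.500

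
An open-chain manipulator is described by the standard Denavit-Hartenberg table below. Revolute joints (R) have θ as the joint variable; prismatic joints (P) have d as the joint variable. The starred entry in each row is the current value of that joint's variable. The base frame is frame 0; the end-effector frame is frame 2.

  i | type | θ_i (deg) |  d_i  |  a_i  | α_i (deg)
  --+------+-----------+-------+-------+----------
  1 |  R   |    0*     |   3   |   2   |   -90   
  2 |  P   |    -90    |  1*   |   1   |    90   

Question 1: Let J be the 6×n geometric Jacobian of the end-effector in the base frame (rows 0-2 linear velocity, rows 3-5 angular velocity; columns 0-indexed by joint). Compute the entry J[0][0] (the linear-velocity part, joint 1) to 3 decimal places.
-1.000

axis z_0 = ẑ; lever o_n−o_0 = (2.0000,1.0000,4.0000)
cross product → J_v[:, 0] = (-1.0000,2.0000,0.0000)
J_ω[:, 0] = z_0
entry J[0][0] = -1.0000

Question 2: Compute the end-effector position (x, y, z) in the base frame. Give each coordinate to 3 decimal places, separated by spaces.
after link 1: o_1 = (2.0000, 0.0000, 3.0000)
after link 2: o_2 = (2.0000, 1.0000, 4.0000)

2.000 1.000 4.000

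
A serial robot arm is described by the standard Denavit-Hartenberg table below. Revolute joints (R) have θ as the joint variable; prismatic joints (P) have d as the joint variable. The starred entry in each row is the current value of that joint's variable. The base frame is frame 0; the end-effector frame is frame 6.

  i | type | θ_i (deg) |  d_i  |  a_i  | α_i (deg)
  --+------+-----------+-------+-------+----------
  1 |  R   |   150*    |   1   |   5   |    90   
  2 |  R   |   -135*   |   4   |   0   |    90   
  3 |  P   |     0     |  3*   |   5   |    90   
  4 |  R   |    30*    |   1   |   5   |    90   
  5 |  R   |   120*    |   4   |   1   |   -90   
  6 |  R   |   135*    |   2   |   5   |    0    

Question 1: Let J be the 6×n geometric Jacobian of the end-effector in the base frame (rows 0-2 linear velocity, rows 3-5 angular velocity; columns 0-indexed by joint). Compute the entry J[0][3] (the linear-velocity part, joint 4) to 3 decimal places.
1.405

axis z_3 = (-0.5000,-0.8660,0.0000); lever o_n−o_3 = (4.7880,-0.2288,-1.6226)
cross product → J_v[:, 3] = (1.4052,-0.8113,4.2610)
J_ω[:, 3] = z_3
entry J[0][3] = 1.4052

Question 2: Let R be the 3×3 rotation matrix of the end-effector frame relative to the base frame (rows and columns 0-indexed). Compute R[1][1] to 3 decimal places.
End-effector y-axis (col 1 of R) = (0.4434,0.4511,-0.7745)
R[1][1] = 0.4511

0.451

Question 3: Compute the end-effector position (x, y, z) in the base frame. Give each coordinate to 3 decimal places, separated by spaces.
7.357 2.907 -2.037

after link 1: o_1 = (-4.3301, 2.5000, 1.0000)
after link 2: o_2 = (-2.3301, 5.9641, 1.0000)
after link 3: o_3 = (2.5689, 3.1357, -0.4142)
after link 4: o_4 = (6.2514, -0.1452, -1.7083)
after link 5: o_5 = (4.5036, -0.1360, -5.4426)
after link 6: o_6 = (7.3569, 2.9068, -2.0368)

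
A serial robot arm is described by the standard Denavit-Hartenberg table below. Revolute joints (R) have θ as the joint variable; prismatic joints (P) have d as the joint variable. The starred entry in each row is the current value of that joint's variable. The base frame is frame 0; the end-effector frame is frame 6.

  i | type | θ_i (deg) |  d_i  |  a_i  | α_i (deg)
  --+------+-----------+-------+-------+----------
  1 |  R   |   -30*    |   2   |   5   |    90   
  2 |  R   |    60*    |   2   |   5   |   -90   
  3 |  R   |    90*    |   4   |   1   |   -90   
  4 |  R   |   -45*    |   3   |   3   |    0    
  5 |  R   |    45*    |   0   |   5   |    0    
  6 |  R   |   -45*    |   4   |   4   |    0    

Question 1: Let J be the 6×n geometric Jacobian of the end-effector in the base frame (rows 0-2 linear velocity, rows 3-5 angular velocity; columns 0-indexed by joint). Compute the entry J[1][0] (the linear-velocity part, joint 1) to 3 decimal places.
1.227

axis z_0 = ẑ; lever o_n−o_0 = (1.2267,9.6261,4.7428)
cross product → J_v[:, 0] = (-9.6261,1.2267,0.0000)
J_ω[:, 0] = z_0
entry J[1][0] = 1.2267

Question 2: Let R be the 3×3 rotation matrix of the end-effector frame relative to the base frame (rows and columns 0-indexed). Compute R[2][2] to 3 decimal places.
End-effector z-axis (col 2 of R) = (-0.4330,0.2500,-0.8660)
R[2][2] = -0.8660

-0.866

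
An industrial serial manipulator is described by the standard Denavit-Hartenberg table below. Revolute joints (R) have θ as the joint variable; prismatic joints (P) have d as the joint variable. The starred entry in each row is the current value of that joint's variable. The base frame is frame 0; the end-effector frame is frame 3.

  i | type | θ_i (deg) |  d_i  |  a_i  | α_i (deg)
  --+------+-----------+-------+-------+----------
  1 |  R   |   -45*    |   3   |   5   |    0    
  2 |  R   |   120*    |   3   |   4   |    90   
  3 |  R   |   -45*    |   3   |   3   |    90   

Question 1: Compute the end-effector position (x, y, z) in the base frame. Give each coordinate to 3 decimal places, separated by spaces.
8.018 1.601 3.879

after link 1: o_1 = (3.5355, -3.5355, 3.0000)
after link 2: o_2 = (4.5708, 0.3282, 6.0000)
after link 3: o_3 = (8.0176, 1.6008, 3.8787)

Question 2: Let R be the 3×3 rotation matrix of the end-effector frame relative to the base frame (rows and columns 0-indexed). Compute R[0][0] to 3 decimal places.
0.183

End-effector x-axis (col 0 of R) = (0.1830,0.6830,-0.7071)
R[0][0] = 0.1830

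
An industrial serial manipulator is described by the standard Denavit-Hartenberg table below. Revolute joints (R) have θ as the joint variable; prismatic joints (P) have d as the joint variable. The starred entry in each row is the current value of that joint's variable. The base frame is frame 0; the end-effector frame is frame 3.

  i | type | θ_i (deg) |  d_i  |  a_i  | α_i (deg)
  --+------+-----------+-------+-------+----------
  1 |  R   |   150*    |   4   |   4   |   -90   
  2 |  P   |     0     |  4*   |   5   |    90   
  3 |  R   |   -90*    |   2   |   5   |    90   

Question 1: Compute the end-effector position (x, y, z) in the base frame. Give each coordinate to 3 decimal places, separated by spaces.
-7.294 5.366 6.000

after link 1: o_1 = (-3.4641, 2.0000, 4.0000)
after link 2: o_2 = (-9.7942, 1.0359, 4.0000)
after link 3: o_3 = (-7.2942, 5.3660, 6.0000)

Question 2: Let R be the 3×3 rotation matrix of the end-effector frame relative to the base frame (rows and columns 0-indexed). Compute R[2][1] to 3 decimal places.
End-effector y-axis (col 1 of R) = (-0.0000,0.0000,1.0000)
R[2][1] = 1.0000

1.000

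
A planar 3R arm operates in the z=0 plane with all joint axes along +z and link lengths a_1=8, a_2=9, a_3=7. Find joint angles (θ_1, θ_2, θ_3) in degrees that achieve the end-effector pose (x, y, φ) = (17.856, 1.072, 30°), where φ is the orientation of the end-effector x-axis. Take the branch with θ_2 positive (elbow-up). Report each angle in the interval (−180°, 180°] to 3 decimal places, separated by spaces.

-60.002 90.004 -0.002

wrist centre = target − a_3·(cos φ, sin φ) = (11.7938, -2.4280)
cos θ_2 = (144.9894−8²−9²)/(2·8·9) = -0.0001; θ_2 = 90.0042° (elbow-up)
β = atan2(-2.4280,11.7938) = -11.6330°; ψ = atan2(9.0000,7.9993) = 48.3688°
θ_1 = β − ψ = -60.0018°
θ_3 = φ − θ_1 − θ_2 = -0.0024° (wrapped to (-180°,180°])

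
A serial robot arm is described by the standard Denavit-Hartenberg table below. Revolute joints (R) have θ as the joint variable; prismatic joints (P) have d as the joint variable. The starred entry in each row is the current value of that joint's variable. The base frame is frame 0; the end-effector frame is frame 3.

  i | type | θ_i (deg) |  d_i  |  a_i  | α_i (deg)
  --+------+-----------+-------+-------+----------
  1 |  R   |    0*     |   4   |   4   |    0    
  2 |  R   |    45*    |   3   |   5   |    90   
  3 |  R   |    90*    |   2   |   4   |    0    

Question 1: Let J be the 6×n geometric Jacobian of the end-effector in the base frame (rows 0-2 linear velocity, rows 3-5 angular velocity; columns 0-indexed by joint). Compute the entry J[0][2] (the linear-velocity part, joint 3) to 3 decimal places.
axis z_2 = (0.7071,-0.7071,0.0000); lever o_n−o_2 = (1.4142,-1.4142,4.0000)
cross product → J_v[:, 2] = (-2.8284,-2.8284,0.0000)
J_ω[:, 2] = z_2
entry J[0][2] = -2.8284

-2.828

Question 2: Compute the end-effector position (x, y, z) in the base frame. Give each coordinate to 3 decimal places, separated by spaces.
after link 1: o_1 = (4.0000, 0.0000, 4.0000)
after link 2: o_2 = (7.5355, 3.5355, 7.0000)
after link 3: o_3 = (8.9497, 2.1213, 11.0000)

8.950 2.121 11.000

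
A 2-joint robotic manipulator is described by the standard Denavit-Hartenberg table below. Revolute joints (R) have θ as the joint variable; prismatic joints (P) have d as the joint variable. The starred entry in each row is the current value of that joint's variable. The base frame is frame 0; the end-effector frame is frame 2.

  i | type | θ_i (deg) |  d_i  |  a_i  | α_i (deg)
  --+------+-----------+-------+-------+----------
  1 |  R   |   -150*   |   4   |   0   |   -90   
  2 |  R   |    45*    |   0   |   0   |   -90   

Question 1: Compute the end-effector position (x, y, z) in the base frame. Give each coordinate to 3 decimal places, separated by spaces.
0.000 0.000 4.000

after link 1: o_1 = (0.0000, 0.0000, 4.0000)
after link 2: o_2 = (0.0000, 0.0000, 4.0000)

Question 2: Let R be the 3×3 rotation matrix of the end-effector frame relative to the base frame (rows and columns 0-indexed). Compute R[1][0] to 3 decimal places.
End-effector x-axis (col 0 of R) = (-0.6124,-0.3536,-0.7071)
R[1][0] = -0.3536

-0.354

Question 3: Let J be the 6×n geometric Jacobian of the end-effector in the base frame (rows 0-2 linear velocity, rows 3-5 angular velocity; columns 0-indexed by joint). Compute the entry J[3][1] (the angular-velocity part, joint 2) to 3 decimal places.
0.500

axis z_1 = (0.5000,-0.8660,0.0000); lever o_n−o_1 = (0.0000,0.0000,0.0000)
cross product → J_v[:, 1] = (-0.0000,0.0000,0.0000)
J_ω[:, 1] = z_1
entry J[3][1] = 0.5000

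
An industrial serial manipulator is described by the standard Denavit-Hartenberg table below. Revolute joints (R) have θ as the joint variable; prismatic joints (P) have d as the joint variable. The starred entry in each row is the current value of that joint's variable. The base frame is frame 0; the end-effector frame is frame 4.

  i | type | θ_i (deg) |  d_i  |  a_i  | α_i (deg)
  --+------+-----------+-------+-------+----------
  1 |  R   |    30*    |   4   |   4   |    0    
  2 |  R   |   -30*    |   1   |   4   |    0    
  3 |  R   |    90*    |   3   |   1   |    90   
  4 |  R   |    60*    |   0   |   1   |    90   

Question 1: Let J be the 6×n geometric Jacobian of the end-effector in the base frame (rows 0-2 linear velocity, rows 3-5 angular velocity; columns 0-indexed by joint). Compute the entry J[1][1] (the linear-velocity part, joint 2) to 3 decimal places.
axis z_1 = (0.0000,0.0000,1.0000); lever o_n−o_1 = (4.0000,1.5000,4.8660)
cross product → J_v[:, 1] = (-1.5000,4.0000,0.0000)
J_ω[:, 1] = z_1
entry J[1][1] = 4.0000

4.000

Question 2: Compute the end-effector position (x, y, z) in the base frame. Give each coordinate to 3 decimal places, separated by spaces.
7.464 3.500 8.866

after link 1: o_1 = (3.4641, 2.0000, 4.0000)
after link 2: o_2 = (7.4641, 2.0000, 5.0000)
after link 3: o_3 = (7.4641, 3.0000, 8.0000)
after link 4: o_4 = (7.4641, 3.5000, 8.8660)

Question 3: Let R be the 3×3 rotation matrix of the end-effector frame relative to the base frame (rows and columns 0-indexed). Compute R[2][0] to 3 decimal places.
0.866

End-effector x-axis (col 0 of R) = (-0.0000,0.5000,0.8660)
R[2][0] = 0.8660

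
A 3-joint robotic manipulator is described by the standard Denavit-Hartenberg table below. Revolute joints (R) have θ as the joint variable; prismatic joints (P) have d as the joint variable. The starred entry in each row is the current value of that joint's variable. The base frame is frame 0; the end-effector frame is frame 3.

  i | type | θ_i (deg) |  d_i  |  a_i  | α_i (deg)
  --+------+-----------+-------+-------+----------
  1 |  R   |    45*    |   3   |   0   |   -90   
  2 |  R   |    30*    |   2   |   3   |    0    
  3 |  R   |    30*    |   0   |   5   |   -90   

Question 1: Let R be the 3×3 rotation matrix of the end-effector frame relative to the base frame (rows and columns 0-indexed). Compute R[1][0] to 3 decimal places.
End-effector x-axis (col 0 of R) = (0.3536,0.3536,-0.8660)
R[1][0] = 0.3536

0.354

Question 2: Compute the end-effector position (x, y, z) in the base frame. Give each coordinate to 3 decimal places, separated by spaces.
after link 1: o_1 = (0.0000, 0.0000, 3.0000)
after link 2: o_2 = (0.4229, 3.2513, 1.5000)
after link 3: o_3 = (2.1907, 5.0191, -2.8301)

2.191 5.019 -2.830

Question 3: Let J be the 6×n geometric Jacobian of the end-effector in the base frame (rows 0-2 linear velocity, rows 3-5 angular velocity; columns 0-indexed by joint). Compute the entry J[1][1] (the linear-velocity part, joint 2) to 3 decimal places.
-4.123

axis z_1 = (-0.7071,0.7071,0.0000); lever o_n−o_1 = (2.1907,5.0191,-5.8301)
cross product → J_v[:, 1] = (-4.1225,-4.1225,-5.0981)
J_ω[:, 1] = z_1
entry J[1][1] = -4.1225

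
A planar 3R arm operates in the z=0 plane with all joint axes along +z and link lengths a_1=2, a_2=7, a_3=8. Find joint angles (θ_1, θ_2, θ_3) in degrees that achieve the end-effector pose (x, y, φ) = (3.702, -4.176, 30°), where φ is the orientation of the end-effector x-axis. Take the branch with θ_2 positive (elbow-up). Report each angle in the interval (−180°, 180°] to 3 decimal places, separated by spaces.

-134.979 29.973 135.007

wrist centre = target − a_3·(cos φ, sin φ) = (-3.2262, -8.1760)
cos θ_2 = (77.2554−2²−7²)/(2·2·7) = 0.8663; θ_2 = 29.9728° (elbow-up)
β = atan2(-8.1760,-3.2262) = -111.5339°; ψ = atan2(3.4971,8.0638) = 23.4454°
θ_1 = β − ψ = -134.9793°
θ_3 = φ − θ_1 − θ_2 = 135.0065° (wrapped to (-180°,180°])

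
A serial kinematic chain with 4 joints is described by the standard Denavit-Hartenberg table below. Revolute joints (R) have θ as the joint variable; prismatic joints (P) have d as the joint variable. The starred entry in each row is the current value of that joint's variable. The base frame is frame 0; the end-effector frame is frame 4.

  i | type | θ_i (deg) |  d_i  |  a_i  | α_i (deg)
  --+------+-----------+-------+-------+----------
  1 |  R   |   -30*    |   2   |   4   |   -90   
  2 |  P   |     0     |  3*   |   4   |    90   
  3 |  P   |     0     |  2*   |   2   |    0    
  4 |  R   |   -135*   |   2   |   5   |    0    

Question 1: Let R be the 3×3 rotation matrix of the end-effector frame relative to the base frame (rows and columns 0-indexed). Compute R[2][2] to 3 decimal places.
1.000

End-effector z-axis (col 2 of R) = (0.0000,0.0000,1.0000)
R[2][2] = 1.0000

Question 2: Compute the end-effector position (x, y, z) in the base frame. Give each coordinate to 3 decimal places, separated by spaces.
after link 1: o_1 = (3.4641, -2.0000, 2.0000)
after link 2: o_2 = (8.4282, -1.4019, 2.0000)
after link 3: o_3 = (10.1603, -2.4019, 4.0000)
after link 4: o_4 = (5.3306, -3.6960, 6.0000)

5.331 -3.696 6.000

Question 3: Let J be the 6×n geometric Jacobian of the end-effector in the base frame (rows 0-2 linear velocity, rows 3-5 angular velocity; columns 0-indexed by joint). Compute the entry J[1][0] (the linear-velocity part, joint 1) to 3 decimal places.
axis z_0 = ẑ; lever o_n−o_0 = (5.3306,-3.6960,6.0000)
cross product → J_v[:, 0] = (3.6960,5.3306,-0.0000)
J_ω[:, 0] = z_0
entry J[1][0] = 5.3306

5.331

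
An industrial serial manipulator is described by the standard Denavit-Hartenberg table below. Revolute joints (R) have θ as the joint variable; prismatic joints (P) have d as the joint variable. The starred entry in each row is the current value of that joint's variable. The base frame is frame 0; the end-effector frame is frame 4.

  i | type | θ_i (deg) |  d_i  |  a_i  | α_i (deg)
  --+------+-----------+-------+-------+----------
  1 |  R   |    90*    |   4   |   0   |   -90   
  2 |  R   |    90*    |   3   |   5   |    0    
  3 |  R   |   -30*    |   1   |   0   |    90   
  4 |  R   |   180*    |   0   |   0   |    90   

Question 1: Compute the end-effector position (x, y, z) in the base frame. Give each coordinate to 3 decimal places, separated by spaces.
after link 1: o_1 = (0.0000, 0.0000, 4.0000)
after link 2: o_2 = (-3.0000, 0.0000, -1.0000)
after link 3: o_3 = (-4.0000, 0.0000, -1.0000)
after link 4: o_4 = (-4.0000, 0.0000, -1.0000)

-4.000 0.000 -1.000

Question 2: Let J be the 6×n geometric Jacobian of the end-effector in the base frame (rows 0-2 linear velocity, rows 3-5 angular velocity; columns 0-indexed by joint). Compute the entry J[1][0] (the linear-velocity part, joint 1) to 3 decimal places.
-4.000

axis z_0 = ẑ; lever o_n−o_0 = (-4.0000,0.0000,-1.0000)
cross product → J_v[:, 0] = (-0.0000,-4.0000,0.0000)
J_ω[:, 0] = z_0
entry J[1][0] = -4.0000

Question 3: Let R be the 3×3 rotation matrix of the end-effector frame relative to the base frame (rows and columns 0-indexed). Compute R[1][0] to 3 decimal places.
End-effector x-axis (col 0 of R) = (-0.0000,-0.5000,0.8660)
R[1][0] = -0.5000

-0.500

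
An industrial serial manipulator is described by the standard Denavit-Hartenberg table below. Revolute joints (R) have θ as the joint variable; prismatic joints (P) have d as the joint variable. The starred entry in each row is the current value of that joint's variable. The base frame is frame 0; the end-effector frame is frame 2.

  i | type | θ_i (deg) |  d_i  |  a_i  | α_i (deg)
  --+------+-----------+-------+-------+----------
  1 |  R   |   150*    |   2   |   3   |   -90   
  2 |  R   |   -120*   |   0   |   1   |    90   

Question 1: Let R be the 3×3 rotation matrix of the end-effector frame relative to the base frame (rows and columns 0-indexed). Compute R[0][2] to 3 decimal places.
End-effector z-axis (col 2 of R) = (0.7500,-0.4330,-0.5000)
R[0][2] = 0.7500

0.750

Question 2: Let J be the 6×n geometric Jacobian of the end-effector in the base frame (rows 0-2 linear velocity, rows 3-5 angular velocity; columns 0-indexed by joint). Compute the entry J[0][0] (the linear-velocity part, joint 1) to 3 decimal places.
axis z_0 = ẑ; lever o_n−o_0 = (-2.1651,1.2500,2.8660)
cross product → J_v[:, 0] = (-1.2500,-2.1651,0.0000)
J_ω[:, 0] = z_0
entry J[0][0] = -1.2500

-1.250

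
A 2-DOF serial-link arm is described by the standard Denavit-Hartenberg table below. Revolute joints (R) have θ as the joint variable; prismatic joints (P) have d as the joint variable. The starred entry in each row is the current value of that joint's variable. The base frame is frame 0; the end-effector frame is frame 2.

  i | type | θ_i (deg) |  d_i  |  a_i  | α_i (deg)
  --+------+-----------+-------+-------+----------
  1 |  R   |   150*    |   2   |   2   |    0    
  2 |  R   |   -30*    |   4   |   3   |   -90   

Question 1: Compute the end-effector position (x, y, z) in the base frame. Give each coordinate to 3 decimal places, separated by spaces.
-3.232 3.598 6.000

after link 1: o_1 = (-1.7321, 1.0000, 2.0000)
after link 2: o_2 = (-3.2321, 3.5981, 6.0000)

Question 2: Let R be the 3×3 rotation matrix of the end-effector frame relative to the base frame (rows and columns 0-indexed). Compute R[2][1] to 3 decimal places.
-1.000

End-effector y-axis (col 1 of R) = (-0.0000,-0.0000,-1.0000)
R[2][1] = -1.0000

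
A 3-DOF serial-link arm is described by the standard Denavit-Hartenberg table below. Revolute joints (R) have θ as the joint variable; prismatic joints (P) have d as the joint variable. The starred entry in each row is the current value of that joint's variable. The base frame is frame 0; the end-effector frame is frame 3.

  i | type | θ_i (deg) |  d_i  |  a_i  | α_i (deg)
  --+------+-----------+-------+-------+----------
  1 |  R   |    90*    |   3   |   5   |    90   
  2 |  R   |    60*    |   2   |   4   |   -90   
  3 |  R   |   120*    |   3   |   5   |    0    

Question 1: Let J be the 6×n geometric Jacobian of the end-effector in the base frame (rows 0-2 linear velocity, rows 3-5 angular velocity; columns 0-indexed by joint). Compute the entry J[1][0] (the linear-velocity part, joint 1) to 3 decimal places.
axis z_0 = ẑ; lever o_n−o_0 = (-2.3301,3.1519,5.7990)
cross product → J_v[:, 0] = (-3.1519,-2.3301,0.0000)
J_ω[:, 0] = z_0
entry J[1][0] = -2.3301

-2.330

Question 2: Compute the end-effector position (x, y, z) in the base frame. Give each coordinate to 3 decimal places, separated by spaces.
-2.330 3.152 5.799

after link 1: o_1 = (0.0000, 5.0000, 3.0000)
after link 2: o_2 = (2.0000, 7.0000, 6.4641)
after link 3: o_3 = (-2.3301, 3.1519, 5.7990)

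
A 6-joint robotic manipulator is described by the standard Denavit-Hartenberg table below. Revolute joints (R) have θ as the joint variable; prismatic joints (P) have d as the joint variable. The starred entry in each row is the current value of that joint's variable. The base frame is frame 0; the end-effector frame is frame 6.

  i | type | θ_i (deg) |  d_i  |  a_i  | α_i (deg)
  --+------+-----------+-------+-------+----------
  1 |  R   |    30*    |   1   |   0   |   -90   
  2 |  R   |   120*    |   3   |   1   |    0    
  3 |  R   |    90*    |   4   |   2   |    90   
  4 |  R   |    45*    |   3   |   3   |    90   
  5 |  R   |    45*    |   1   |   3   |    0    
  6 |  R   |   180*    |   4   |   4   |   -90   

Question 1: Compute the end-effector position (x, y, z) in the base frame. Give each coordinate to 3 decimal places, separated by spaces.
-9.336 0.482 1.727

after link 1: o_1 = (0.0000, 0.0000, 1.0000)
after link 2: o_2 = (-1.9330, 2.3481, 0.1340)
after link 3: o_3 = (-5.4330, 4.9462, 1.1340)
after link 4: o_4 = (-9.3837, 5.1147, -0.4034)
after link 5: o_5 = (-12.3540, 4.3153, -1.1370)
after link 6: o_6 = (-9.3364, 0.4822, 1.7267)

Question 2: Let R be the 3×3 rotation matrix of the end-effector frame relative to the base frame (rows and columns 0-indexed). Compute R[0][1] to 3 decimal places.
End-effector y-axis (col 1 of R) = (0.1768,0.9186,-0.3536)
R[0][1] = 0.1768

0.177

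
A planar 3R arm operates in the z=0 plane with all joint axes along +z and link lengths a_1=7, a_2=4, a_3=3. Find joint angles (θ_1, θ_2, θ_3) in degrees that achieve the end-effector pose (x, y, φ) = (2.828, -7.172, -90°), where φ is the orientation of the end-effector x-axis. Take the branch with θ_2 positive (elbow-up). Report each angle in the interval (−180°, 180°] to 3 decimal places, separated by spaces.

-90.007 134.998 -134.991

wrist centre = target − a_3·(cos φ, sin φ) = (2.8280, -4.1720)
cos θ_2 = (25.4032−7²−4²)/(2·7·4) = -0.7071; θ_2 = 134.9983° (elbow-up)
β = atan2(-4.1720,2.8280) = -55.8685°; ψ = atan2(2.8285,4.1717) = 34.1385°
θ_1 = β − ψ = -90.0070°
θ_3 = φ − θ_1 − θ_2 = -134.9913° (wrapped to (-180°,180°])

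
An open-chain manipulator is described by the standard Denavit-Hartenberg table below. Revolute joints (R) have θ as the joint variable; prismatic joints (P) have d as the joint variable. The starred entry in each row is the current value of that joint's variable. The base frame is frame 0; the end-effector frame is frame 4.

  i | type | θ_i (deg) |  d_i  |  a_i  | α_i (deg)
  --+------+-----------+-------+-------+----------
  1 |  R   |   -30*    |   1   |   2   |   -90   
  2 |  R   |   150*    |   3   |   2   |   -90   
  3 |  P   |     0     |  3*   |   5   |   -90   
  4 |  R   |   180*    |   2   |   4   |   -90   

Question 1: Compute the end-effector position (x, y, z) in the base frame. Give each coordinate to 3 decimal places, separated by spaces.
after link 1: o_1 = (1.7321, -1.0000, 1.0000)
after link 2: o_2 = (1.7321, 2.4641, 0.0000)
after link 3: o_3 = (-3.3170, 5.3792, 0.0981)
after link 4: o_4 = (-1.3170, 1.9151, 2.0981)

-1.317 1.915 2.098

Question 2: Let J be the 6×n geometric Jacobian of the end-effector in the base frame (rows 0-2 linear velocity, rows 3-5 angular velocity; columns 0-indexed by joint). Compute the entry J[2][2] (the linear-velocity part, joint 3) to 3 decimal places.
prismatic axis z_2 = (-0.4330,0.2500,0.8660)
J_v[:, 2] = z_2; J_ω[:, 2] = (0,0,0)
entry J[2][2] = 0.8660

0.866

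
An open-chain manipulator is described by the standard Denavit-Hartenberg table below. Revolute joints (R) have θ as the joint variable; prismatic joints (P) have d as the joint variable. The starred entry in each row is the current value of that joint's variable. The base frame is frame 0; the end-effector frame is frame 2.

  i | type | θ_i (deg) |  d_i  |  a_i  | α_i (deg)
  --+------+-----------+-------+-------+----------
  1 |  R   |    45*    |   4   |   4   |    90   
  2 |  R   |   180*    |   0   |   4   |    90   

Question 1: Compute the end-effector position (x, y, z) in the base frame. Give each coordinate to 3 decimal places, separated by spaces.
-0.000 0.000 4.000

after link 1: o_1 = (2.8284, 2.8284, 4.0000)
after link 2: o_2 = (-0.0000, 0.0000, 4.0000)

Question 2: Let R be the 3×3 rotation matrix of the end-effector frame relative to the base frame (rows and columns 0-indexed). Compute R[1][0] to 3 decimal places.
-0.707

End-effector x-axis (col 0 of R) = (-0.7071,-0.7071,0.0000)
R[1][0] = -0.7071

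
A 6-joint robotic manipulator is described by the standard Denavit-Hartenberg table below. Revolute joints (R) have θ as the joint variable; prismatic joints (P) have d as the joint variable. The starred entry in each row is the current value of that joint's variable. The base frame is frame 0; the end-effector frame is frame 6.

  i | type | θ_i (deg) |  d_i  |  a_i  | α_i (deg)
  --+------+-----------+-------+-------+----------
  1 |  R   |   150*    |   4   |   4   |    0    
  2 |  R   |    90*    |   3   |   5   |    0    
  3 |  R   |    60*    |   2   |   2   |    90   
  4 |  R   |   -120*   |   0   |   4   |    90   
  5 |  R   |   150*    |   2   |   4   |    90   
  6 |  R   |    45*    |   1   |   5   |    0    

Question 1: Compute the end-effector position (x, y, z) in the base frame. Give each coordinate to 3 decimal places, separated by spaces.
after link 1: o_1 = (-3.4641, 2.0000, 4.0000)
after link 2: o_2 = (-5.9641, -2.3301, 7.0000)
after link 3: o_3 = (-4.9641, -4.0622, 9.0000)
after link 4: o_4 = (-5.9641, -2.3301, 5.5359)
after link 5: o_5 = (-7.6962, -3.3301, 9.5359)
after link 6: o_6 = (-10.8675, -3.1047, 13.5223)

-10.868 -3.105 13.522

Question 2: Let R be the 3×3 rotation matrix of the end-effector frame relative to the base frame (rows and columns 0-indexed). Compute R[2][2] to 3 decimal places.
-0.433

End-effector z-axis (col 2 of R) = (-0.8750,-0.2165,-0.4330)
R[2][2] = -0.4330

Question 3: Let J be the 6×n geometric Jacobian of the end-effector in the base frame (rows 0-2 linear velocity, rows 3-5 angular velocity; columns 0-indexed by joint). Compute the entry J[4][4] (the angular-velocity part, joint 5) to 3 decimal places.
0.750

axis z_4 = (-0.4330,0.7500,0.5000); lever o_n−o_4 = (-4.9034,-0.7746,7.9864)
cross product → J_v[:, 4] = (6.3771,1.0065,4.0130)
J_ω[:, 4] = z_4
entry J[4][4] = 0.7500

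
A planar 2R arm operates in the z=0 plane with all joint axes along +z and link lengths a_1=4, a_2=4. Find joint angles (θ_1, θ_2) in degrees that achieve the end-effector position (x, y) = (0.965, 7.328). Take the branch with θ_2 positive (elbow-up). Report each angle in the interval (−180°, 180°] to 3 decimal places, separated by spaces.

60.002 44.991

cos θ_2 = (54.6308−4²−4²)/(2·4·4) = 0.7072; θ_2 = 44.9914° (elbow-up)
β = atan2(7.3280,0.9650) = 82.4981°; ψ = atan2(2.8280,6.8289) = 22.4957°
θ_1 = β − ψ = 60.0024°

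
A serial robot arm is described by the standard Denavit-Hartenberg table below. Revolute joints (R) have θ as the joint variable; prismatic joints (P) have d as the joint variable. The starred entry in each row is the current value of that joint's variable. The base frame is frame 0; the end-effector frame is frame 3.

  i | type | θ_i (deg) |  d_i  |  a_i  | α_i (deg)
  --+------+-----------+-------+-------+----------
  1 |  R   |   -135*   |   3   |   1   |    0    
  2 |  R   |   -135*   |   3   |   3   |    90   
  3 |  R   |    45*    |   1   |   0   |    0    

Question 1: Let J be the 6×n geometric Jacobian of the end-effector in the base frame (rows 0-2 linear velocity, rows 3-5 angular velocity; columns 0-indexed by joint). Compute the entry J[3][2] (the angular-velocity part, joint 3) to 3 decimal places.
1.000

axis z_2 = (1.0000,0.0000,0.0000); lever o_n−o_2 = (1.0000,0.0000,0.0000)
cross product → J_v[:, 2] = (-0.0000,0.0000,0.0000)
J_ω[:, 2] = z_2
entry J[3][2] = 1.0000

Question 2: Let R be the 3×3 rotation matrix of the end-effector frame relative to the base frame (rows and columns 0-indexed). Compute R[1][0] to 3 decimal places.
0.707

End-effector x-axis (col 0 of R) = (-0.0000,0.7071,0.7071)
R[1][0] = 0.7071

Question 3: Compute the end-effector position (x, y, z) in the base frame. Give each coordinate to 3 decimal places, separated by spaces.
0.293 2.293 6.000

after link 1: o_1 = (-0.7071, -0.7071, 3.0000)
after link 2: o_2 = (-0.7071, 2.2929, 6.0000)
after link 3: o_3 = (0.2929, 2.2929, 6.0000)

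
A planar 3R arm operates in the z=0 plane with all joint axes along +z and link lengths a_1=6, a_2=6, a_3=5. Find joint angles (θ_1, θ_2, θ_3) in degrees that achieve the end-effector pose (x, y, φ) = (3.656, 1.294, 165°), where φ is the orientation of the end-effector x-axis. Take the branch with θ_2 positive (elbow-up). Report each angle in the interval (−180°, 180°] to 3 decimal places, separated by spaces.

-44.998 89.995 120.003

wrist centre = target − a_3·(cos φ, sin φ) = (8.4856, -0.0001)
cos θ_2 = (72.0059−6²−6²)/(2·6·6) = 0.0001; θ_2 = 89.9953° (elbow-up)
β = atan2(-0.0001,8.4856) = -0.0006°; ψ = atan2(6.0000,6.0005) = 44.9977°
θ_1 = β − ψ = -44.9983°
θ_3 = φ − θ_1 − θ_2 = 120.0030° (wrapped to (-180°,180°])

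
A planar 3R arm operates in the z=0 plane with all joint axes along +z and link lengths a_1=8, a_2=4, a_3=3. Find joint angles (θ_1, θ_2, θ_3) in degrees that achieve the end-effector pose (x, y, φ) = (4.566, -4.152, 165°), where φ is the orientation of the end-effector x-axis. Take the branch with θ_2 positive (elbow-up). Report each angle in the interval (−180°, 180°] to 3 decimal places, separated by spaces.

-60.003 90.002 135.001

wrist centre = target − a_3·(cos φ, sin φ) = (7.4638, -4.9285)
cos θ_2 = (79.9977−8²−4²)/(2·8·4) = -0.0000; θ_2 = 90.0021° (elbow-up)
β = atan2(-4.9285,7.4638) = -33.4375°; ψ = atan2(4.0000,7.9999) = 26.5655°
θ_1 = β − ψ = -60.0029°
θ_3 = φ − θ_1 − θ_2 = 135.0008° (wrapped to (-180°,180°])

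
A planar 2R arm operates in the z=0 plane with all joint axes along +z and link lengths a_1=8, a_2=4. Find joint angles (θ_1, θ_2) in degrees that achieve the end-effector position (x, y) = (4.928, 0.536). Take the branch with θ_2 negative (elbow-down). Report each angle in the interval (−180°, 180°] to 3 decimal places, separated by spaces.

30.000 -150.003

cos θ_2 = (24.5725−8²−4²)/(2·8·4) = -0.8661; θ_2 = -150.0034° (elbow-down)
β = atan2(0.5360,4.9280) = 6.2074°; ψ = atan2(-1.9998,4.5358) = -23.7924°
θ_1 = β − ψ = 29.9998°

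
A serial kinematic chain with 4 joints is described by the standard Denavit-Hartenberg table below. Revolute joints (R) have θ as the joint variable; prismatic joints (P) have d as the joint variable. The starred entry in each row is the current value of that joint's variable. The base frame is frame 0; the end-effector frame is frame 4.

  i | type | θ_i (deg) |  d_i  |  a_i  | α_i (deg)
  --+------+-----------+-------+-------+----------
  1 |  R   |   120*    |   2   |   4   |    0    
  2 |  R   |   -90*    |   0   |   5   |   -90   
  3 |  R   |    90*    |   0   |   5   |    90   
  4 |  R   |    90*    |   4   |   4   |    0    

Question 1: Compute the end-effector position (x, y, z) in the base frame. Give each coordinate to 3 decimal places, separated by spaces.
3.794 11.428 -3.000

after link 1: o_1 = (-2.0000, 3.4641, 2.0000)
after link 2: o_2 = (2.3301, 5.9641, 2.0000)
after link 3: o_3 = (2.3301, 5.9641, -3.0000)
after link 4: o_4 = (3.7942, 11.4282, -3.0000)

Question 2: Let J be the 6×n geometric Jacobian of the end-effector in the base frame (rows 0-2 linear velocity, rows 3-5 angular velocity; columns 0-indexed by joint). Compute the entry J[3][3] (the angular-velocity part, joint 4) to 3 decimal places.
axis z_3 = (0.8660,0.5000,0.0000); lever o_n−o_3 = (1.4641,5.4641,0.0000)
cross product → J_v[:, 3] = (-0.0000,-0.0000,4.0000)
J_ω[:, 3] = z_3
entry J[3][3] = 0.8660

0.866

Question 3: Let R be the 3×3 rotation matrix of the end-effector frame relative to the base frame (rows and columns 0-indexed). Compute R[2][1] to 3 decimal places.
1.000

End-effector y-axis (col 1 of R) = (-0.0000,-0.0000,1.0000)
R[2][1] = 1.0000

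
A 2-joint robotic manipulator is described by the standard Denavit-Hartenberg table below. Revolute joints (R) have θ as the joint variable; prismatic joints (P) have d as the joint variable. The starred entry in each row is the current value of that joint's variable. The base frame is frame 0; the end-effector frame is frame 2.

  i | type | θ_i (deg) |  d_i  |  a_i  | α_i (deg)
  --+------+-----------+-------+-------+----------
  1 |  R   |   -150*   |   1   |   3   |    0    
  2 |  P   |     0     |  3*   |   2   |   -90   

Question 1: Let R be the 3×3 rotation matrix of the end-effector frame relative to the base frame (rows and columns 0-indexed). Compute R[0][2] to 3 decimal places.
End-effector z-axis (col 2 of R) = (0.5000,-0.8660,0.0000)
R[0][2] = 0.5000

0.500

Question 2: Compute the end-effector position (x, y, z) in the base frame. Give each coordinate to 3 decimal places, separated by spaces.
after link 1: o_1 = (-2.5981, -1.5000, 1.0000)
after link 2: o_2 = (-4.3301, -2.5000, 4.0000)

-4.330 -2.500 4.000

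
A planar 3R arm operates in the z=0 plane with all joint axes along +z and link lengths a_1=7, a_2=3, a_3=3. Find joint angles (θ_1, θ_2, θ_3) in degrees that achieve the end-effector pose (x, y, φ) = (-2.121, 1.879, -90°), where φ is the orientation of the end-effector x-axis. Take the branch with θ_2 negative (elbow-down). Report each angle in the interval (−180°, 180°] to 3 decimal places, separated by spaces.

136.996 -134.997 -92.000

wrist centre = target − a_3·(cos φ, sin φ) = (-2.1210, 4.8790)
cos θ_2 = (28.3033−7²−3²)/(2·7·3) = -0.7071; θ_2 = -134.9966° (elbow-down)
β = atan2(4.8790,-2.1210) = 113.4956°; ψ = atan2(-2.1214,4.8788) = -23.5008°
θ_1 = β − ψ = 136.9964°
θ_3 = φ − θ_1 − θ_2 = -91.9998° (wrapped to (-180°,180°])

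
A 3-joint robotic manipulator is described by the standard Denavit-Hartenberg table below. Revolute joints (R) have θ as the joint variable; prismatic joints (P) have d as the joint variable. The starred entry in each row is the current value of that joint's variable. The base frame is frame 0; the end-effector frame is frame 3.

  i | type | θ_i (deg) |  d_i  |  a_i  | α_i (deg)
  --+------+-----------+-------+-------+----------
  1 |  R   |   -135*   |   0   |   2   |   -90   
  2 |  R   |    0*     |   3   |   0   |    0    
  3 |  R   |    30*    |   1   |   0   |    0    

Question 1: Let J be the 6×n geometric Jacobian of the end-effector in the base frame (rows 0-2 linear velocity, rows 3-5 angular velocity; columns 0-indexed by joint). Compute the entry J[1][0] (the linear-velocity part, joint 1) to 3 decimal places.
1.414

axis z_0 = ẑ; lever o_n−o_0 = (1.4142,-4.2426,0.0000)
cross product → J_v[:, 0] = (4.2426,1.4142,-0.0000)
J_ω[:, 0] = z_0
entry J[1][0] = 1.4142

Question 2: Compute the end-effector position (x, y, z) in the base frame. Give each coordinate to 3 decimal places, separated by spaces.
1.414 -4.243 0.000

after link 1: o_1 = (-1.4142, -1.4142, 0.0000)
after link 2: o_2 = (0.7071, -3.5355, 0.0000)
after link 3: o_3 = (1.4142, -4.2426, 0.0000)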